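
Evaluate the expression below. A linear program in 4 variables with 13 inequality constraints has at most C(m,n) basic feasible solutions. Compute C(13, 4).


Each vertex corresponds to some choice of n active constraints out of m, so the number of vertices is at most C(m, n) = m! / (n!(m-n)!).
m = 13, n = 4
Numerator: 13 * 12 * 11 * 10
Denominator: 4! = 24
C(13, 4) = 715


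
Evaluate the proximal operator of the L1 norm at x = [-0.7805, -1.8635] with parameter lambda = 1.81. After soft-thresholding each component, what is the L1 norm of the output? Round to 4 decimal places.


Soft-thresholding with lambda = 1.81:
prox(-0.7805) = sign(-0.7805)*max(|-0.7805| - 1.81, 0) = 0.0
prox(-1.8635) = sign(-1.8635)*max(|-1.8635| - 1.81, 0) = -0.0535
prox(x) = [0.0, -0.0535]
||prox(x)||_1 = 0.0 + 0.0535 = 0.0535


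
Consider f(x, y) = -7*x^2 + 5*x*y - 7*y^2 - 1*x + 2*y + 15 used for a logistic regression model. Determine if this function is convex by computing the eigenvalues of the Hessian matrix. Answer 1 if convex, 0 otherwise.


The Hessian of f(x,y) = -7*x^2 + 5*x*y - 7*y^2 - 1*x + 2*y + 15 is:
H = [[-14, 5], [5, -14]]
Trace = -14 - 14 = -28
Determinant = -14*-14 - (5)^2 = 171
Discriminant = (-28)^2 - 4*171 = 100.0
Eigenvalues: lambda_1 = -19.0, lambda_2 = -9.0
The function is not convex.

0


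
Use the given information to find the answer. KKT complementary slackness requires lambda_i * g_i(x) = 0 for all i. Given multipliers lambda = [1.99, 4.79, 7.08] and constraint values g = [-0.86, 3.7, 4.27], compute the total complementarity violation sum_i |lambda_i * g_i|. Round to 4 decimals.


KKT complementary slackness check:
lambda_1 * g_1 = 1.99 * -0.86 = -1.7114
lambda_2 * g_2 = 4.79 * 3.7 = 17.723
lambda_3 * g_3 = 7.08 * 4.27 = 30.2316
Total violation = 1.7114 + 17.723 + 30.2316 = 49.666


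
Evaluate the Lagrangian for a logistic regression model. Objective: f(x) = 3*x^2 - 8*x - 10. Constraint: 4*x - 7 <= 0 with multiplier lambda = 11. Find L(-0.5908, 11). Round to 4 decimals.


Step 1: Evaluate f(x).
f(-0.5908) = 3*(-0.5908)^2 - 8*(-0.5908) - 10 = -4.2265
Step 2: Evaluate g(x).
g(-0.5908) = 4*-0.5908 - 7 = -9.3632
Step 3: Compute Lagrangian.
L = -4.2265 + 11*-9.3632 = -107.2217


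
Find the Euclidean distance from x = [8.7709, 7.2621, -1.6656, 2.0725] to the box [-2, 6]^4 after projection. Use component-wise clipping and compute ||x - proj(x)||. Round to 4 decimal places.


Project each component onto [-2, 6].
clip(8.7709) = 6.0, clip(7.2621) = 6.0, clip(-1.6656) = -1.6656, clip(2.0725) = 2.0725
Projection = [6.0, 6.0, -1.6656, 2.0725]
Squared diffs: [7.6779, 1.5929, 0.0, 0.0]
Distance = sqrt(9.2708) = 3.0448


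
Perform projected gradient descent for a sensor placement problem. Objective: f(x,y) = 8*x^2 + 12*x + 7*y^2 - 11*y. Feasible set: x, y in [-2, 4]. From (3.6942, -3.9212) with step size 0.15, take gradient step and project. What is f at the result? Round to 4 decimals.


Step 1: Compute gradient at (3.6942, -3.9212).
grad_x = 2*8*3.6942 + 12 = 71.1072
grad_y = 2*7*-3.9212 - 11 = -65.8968
Step 2: Gradient step.
x_raw = 3.6942 - 0.15*71.1072 = -6.9719
y_raw = -3.9212 - 0.15*-65.8968 = 5.9633
Step 3: Project onto [-2, 4].
x_proj = clip(-6.9719) = -2.0
y_proj = clip(5.9633) = 4.0
Step 4: Evaluate f.
f(-2.0, 4.0) = 76.0


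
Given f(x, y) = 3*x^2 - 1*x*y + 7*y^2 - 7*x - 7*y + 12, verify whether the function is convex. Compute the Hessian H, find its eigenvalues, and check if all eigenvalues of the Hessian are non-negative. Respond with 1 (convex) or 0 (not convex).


The Hessian of f(x,y) = 3*x^2 - 1*x*y + 7*y^2 - 7*x - 7*y + 12 is:
H = [[6, -1], [-1, 14]]
Trace = 6 + 14 = 20
Determinant = 6*14 - (-1)^2 = 83
Discriminant = (20)^2 - 4*83 = 68.0
Eigenvalues: lambda_1 = 5.8769, lambda_2 = 14.1231
The function is convex.

1


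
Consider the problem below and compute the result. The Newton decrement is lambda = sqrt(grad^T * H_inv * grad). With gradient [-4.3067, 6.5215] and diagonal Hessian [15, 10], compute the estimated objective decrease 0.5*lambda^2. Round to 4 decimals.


Step 1: H is diagonal, so H^(-1) * g = [-0.2871, 0.6522].
Step 2: g^T H^(-1) g = sum_i g_i^2 / H_ii
  = (-4.3067)^2/15 + (6.5215)^2/10
  = 1.2365 + 4.253 = 5.4895
Step 3: Objective decrease = 0.5 * g^T H^(-1) g = 2.7448


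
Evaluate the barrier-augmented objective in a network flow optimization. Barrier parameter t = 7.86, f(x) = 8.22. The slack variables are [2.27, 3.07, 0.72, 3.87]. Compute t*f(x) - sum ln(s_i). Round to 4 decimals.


Step 1: Compute log-barrier.
ln values: [0.8198, 1.1217, -0.3285, 1.3533]
phi = -(0.8198 + 1.1217 - 0.3285 + 1.3533) = -2.9662
Step 2: Compute augmented objective.
t*f(x) = 7.86*8.22 = 64.6092
Total = 64.6092 - 2.9662 = 61.643


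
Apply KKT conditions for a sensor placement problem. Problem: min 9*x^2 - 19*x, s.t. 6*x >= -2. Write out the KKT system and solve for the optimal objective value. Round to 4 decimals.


Step 1: Try lambda = 0 (constraint inactive).
Stationarity: 2*9*x - 19 = 0
x* = 19/(2*9) = 19/18 = 1.0556 (rounded; the exact value 19/18 is used below)
Check constraint: 6*1.0556 = 6.3336 >= -2 -- satisfied.
Step 2: Compute optimal value.
f(x*) = 9*(19/18)^2 - 19*(19/18) = -10.0278


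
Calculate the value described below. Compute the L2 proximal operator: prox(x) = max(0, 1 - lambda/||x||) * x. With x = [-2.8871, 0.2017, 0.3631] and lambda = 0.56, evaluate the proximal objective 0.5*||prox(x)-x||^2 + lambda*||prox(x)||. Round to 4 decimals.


Step 1: Compute ||x||.
||x|| = 2.9168
Step 2: Compute scaling factor.
scale = max(0, 1 - 0.56/2.9168) = 0.808
Step 3: prox(x) = [-2.3328, 0.163, 0.2934]
||prox(x)|| = 2.3568
Step 4: Proximal objective.
0.5*||prox-x||^2 = 0.1568
lambda*||prox|| = 1.3198
Total = 1.4766


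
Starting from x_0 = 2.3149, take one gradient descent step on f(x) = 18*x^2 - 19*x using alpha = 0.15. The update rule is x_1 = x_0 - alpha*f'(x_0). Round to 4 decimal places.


We compute the gradient at x_0 and apply the update.
f'(x) = 36*x - 19
f'(2.3149) = 36*2.3149 - 19 = 64.3364
x_1 = 2.3149 - 0.15*64.3364 = -7.3356


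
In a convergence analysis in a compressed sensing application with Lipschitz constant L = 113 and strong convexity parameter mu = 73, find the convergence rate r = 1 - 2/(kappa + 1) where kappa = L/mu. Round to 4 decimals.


Step 1: Compute the condition number.
kappa = L/mu = 113/73 = 1.5479
Step 2: Compute the convergence rate.
r = 1 - 2/(kappa + 1) = 1 - 2*mu/(L + mu) = (L - mu)/(L + mu) = 40/186 = 0.2151


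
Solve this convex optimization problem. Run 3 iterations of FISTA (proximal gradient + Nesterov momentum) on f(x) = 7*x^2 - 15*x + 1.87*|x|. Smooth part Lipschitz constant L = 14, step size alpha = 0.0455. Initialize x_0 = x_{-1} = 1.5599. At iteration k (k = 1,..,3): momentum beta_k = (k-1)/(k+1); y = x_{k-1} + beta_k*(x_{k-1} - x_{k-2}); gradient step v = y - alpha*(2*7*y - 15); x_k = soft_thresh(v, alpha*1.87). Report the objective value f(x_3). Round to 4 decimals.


FISTA on f(x) = 7*x^2 - 15*x + 1.87*|x|
L = 14, alpha = 0.0455
Iteration 1: beta = 0.0, y = 1.5599 + 0.0*(1.5599 - 1.5599) = 1.5599
  grad(y) = 6.8386, v = y - alpha*grad = 1.2487
  prox(v) = soft_thresh(1.2487, 0.0851) = 1.1637
Iteration 2: beta = 0.3333, y = 1.1637 + 0.3333*(1.1637 - 1.5599) = 1.0316
  grad(y) = -0.5579, v = y - alpha*grad = 1.057
  prox(v) = soft_thresh(1.057, 0.0851) = 0.9719
Iteration 3: beta = 0.5, y = 0.9719 + 0.5*(0.9719 - 1.1637) = 0.876
  grad(y) = -2.7362, v = y - alpha*grad = 1.0005
  prox(v) = soft_thresh(1.0005, 0.0851) = 0.9154
f(x_3) = 7*0.9154^2 - 15*0.9154 + 1.87*|0.9154| = -6.1535


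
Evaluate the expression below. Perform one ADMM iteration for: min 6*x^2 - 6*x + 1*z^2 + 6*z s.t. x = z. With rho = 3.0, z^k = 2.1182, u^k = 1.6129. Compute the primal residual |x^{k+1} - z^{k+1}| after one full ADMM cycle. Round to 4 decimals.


ADMM iteration with rho = 3.0, z^k = 2.1182, u^k = 1.6129
Step 1: x-update.
Minimize 6*x^2 - 6*x + (3.0/2)*(x - 2.1182 + 1.6129)^2
FOC: (2*6 + 3.0)*x = 6 + 3.0*(2.1182 - 1.6129)
x^{k+1} = 0.5011
Step 2: z-update.
Minimize 1*z^2 + 6*z + (3.0/2)*(0.5011 - z + 1.6129)^2
FOC: (2*1 + 3.0)*z = -6 + 3.0*(0.5011 + 1.6129)
z^{k+1} = 0.0684
Step 3: u-update.
u^{k+1} = 1.6129 + 0.5011 - 0.0684 = 2.0456
Step 4: Primal residual = |0.5011 - 0.0684| = 0.4327


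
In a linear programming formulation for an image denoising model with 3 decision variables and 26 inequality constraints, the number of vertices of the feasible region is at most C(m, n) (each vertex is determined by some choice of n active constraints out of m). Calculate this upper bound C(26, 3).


Each vertex corresponds to some choice of n active constraints out of m, so the number of vertices is at most C(m, n) = m! / (n!(m-n)!).
m = 26, n = 3
Numerator: 26 * 25 * 24
Denominator: 3! = 6
C(26, 3) = 2600


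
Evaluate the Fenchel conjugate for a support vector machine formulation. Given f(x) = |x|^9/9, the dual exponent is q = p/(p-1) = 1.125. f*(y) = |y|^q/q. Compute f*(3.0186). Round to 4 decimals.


The conjugate exponent q satisfies 1/p + 1/q = 1.
p = 9, so q = 9/(9 - 1) = 1.125
|y|^q = 3.0186^1.125 = 3.4656
f*(3.0186) = 3.4656 / 1.125 = 3.0806


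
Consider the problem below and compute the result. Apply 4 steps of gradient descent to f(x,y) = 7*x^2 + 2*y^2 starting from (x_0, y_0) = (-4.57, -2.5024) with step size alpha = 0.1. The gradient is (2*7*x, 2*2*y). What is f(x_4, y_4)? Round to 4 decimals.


Gradient descent on f(x,y) = 7*x^2 + 2*y^2.
Starting point: (-4.57, -2.5024), alpha = 0.1
Step 1: grad_x = 2*7*-4.57 = -63.98, grad_y = 2*2*-2.5024 = -10.0096
  x_1 = -4.57 - 0.1*-63.98 = 1.828
  y_1 = -2.5024 - 0.1*-10.0096 = -1.5014
Step 2: grad_x = 2*7*1.828 = 25.592, grad_y = 2*2*-1.5014 = -6.0058
  x_2 = 1.828 - 0.1*25.592 = -0.7312
  y_2 = -1.5014 - 0.1*-6.0058 = -0.9009
Step 3: grad_x = 2*7*-0.7312 = -10.2368, grad_y = 2*2*-0.9009 = -3.6035
  x_3 = -0.7312 - 0.1*-10.2368 = 0.2925
  y_3 = -0.9009 - 0.1*-3.6035 = -0.5405
Step 4: grad_x = 2*7*0.2925 = 4.0947, grad_y = 2*2*-0.5405 = -2.1621
  x_4 = 0.2925 - 0.1*4.0947 = -0.117
  y_4 = -0.5405 - 0.1*-2.1621 = -0.3243
f(-0.117, -0.3243) = 7*(-0.117)^2 + 2*(-0.3243)^2 = 0.3062


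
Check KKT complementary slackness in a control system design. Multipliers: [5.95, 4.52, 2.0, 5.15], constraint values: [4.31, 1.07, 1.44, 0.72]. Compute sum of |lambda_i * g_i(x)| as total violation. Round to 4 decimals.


KKT complementary slackness check:
lambda_1 * g_1 = 5.95 * 4.31 = 25.6445
lambda_2 * g_2 = 4.52 * 1.07 = 4.8364
lambda_3 * g_3 = 2.0 * 1.44 = 2.88
lambda_4 * g_4 = 5.15 * 0.72 = 3.708
Total violation = 25.6445 + 4.8364 + 2.88 + 3.708 = 37.0689


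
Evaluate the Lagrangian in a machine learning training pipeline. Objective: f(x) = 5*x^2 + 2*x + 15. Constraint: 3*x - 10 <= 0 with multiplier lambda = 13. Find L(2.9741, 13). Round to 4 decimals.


Step 1: Evaluate f(x).
f(2.9741) = 5*2.9741^2 + 2*2.9741 + 15 = 65.1746
Step 2: Evaluate g(x).
g(2.9741) = 3*2.9741 - 10 = -1.0777
Step 3: Compute Lagrangian.
L = 65.1746 + 13*-1.0777 = 51.1645


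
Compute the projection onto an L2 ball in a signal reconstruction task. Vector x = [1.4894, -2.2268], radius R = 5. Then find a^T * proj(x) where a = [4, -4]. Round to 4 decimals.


Step 1: Compute ||x|| (intermediates to 6 decimals).
||x|| = sqrt(1.4894^2 + (-2.2268)^2) = 2.678983
Step 2: Project.
Since ||x|| <= R, proj = x (no scaling needed).
proj(x) = [1.4894, -2.2268]
Step 3: Dot product.
a^T * proj(x) = 4*1.4894 - 4*(-2.2268) = 14.8648


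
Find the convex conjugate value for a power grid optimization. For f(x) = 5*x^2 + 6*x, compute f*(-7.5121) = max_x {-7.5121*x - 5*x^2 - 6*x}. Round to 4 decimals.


f*(y) = sup_x {y*x - a*x^2 - b*x} = sup_x {(y-b)*x - a*x^2}
FOC: (y - b) - 2a*x = 0 => x* = (y - b)/(2a)
x* = (-7.5121 - 6)/(2*5) = -1.3512
f*(-7.5121) = (y-b)^2/(4a) = (-7.5121 - 6)^2/(4*5)
= 182.5768/20 = 9.1288


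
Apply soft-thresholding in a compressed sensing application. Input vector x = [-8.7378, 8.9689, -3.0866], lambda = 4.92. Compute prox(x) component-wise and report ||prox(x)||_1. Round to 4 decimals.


Soft-thresholding with lambda = 4.92:
prox(-8.7378) = sign(-8.7378)*max(|-8.7378| - 4.92, 0) = -3.8178
prox(8.9689) = sign(8.9689)*max(|8.9689| - 4.92, 0) = 4.0489
prox(-3.0866) = sign(-3.0866)*max(|-3.0866| - 4.92, 0) = 0.0
prox(x) = [-3.8178, 4.0489, 0.0]
||prox(x)||_1 = 3.8178 + 4.0489 + 0.0 = 7.8667


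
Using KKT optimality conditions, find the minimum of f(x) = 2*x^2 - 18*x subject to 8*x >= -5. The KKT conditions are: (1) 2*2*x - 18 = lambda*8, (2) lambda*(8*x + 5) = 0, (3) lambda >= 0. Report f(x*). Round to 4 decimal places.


Step 1: Try lambda = 0 (constraint inactive).
Stationarity: 2*2*x - 18 = 0
x* = 18/(2*2) = 4.5
Check constraint: 8*4.5 = 36.0 >= -5 -- satisfied.
Step 2: Compute optimal value.
f(x*) = 2*4.5^2 - 18*4.5 = -40.5


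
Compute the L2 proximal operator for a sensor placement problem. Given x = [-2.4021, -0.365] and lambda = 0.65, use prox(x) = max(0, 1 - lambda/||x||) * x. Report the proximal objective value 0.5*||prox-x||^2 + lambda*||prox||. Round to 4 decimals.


Step 1: Compute ||x||.
||x|| = 2.4297
Step 2: Compute scaling factor.
scale = max(0, 1 - 0.65/2.4297) = 0.7325
Step 3: prox(x) = [-1.7595, -0.2674]
||prox(x)|| = 1.7797
Step 4: Proximal objective.
0.5*||prox-x||^2 = 0.2113
lambda*||prox|| = 1.1568
Total = 1.368


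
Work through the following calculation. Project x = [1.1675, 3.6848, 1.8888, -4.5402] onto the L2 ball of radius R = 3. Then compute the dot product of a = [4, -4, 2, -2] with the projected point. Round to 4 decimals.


Step 1: Compute ||x|| (intermediates to 6 decimals).
||x|| = sqrt(1.1675^2 + 3.6848^2 + 1.8888^2 + (-4.5402)^2) = 6.254741
Step 2: Project.
Since ||x|| > R, scale = R/||x|| = 3/6.254741 = 0.479636, proj(x) = scale * x
proj(x) = [0.559975, 1.767363, 0.905936, -2.177643]
Step 3: Dot product.
a^T * proj(x) = 4*0.559975 - 4*1.767363 + 2*0.905936 - 2*(-2.177643) = 1.3376


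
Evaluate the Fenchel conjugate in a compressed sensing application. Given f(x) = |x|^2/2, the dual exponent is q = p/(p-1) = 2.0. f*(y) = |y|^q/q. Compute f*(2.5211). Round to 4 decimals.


The conjugate exponent q satisfies 1/p + 1/q = 1.
p = 2, so q = 2/(2 - 1) = 2.0
|y|^q = 2.5211^2.0 = 6.3559
f*(2.5211) = 6.3559 / 2.0 = 3.178


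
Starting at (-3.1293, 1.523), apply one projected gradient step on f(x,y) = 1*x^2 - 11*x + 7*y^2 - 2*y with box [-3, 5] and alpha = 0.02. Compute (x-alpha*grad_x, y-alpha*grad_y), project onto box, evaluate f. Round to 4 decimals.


Step 1: Compute gradient at (-3.1293, 1.523).
grad_x = 2*1*-3.1293 - 11 = -17.2586
grad_y = 2*7*1.523 - 2 = 19.322
Step 2: Gradient step.
x_raw = -3.1293 - 0.02*-17.2586 = -2.7841
y_raw = 1.523 - 0.02*19.322 = 1.1366
Step 3: Project onto [-3, 5].
x_proj = clip(-2.7841) = -2.7841
y_proj = clip(1.1366) = 1.1366
Step 4: Evaluate f.
f(-2.7841, 1.1366) = 45.146


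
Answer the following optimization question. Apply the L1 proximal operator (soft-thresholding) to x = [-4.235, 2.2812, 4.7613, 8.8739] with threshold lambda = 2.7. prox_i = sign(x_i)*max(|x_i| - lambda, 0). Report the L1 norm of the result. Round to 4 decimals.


Soft-thresholding with lambda = 2.7:
prox(-4.235) = sign(-4.235)*max(|-4.235| - 2.7, 0) = -1.535
prox(2.2812) = sign(2.2812)*max(|2.2812| - 2.7, 0) = 0.0
prox(4.7613) = sign(4.7613)*max(|4.7613| - 2.7, 0) = 2.0613
prox(8.8739) = sign(8.8739)*max(|8.8739| - 2.7, 0) = 6.1739
prox(x) = [-1.535, 0.0, 2.0613, 6.1739]
||prox(x)||_1 = 1.535 + 0.0 + 2.0613 + 6.1739 = 9.7702


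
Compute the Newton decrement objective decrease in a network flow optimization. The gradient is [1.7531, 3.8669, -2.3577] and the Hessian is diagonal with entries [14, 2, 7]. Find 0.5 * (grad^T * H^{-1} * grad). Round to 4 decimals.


Step 1: H is diagonal, so H^(-1) * g = [0.1252, 1.9335, -0.3368].
Step 2: g^T H^(-1) g = sum_i g_i^2 / H_ii
  = (1.7531)^2/14 + (3.8669)^2/2 + (-2.3577)^2/7
  = 0.2195 + 7.4765 + 0.7941 = 8.4901
Step 3: Objective decrease = 0.5 * g^T H^(-1) g = 4.245


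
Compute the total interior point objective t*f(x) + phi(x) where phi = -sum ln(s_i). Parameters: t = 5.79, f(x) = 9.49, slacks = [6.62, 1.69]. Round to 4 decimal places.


Step 1: Compute log-barrier.
ln values: [1.8901, 0.5247]
phi = -(1.8901 + 0.5247) = -2.4148
Step 2: Compute augmented objective.
t*f(x) = 5.79*9.49 = 54.9471
Total = 54.9471 - 2.4148 = 52.5323


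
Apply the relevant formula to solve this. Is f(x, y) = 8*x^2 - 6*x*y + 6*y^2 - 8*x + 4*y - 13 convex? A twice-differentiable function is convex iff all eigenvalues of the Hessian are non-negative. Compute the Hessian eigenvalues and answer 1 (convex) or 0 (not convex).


The Hessian of f(x,y) = 8*x^2 - 6*x*y + 6*y^2 - 8*x + 4*y - 13 is:
H = [[16, -6], [-6, 12]]
Trace = 16 + 12 = 28
Determinant = 16*12 - (-6)^2 = 156
Discriminant = (28)^2 - 4*156 = 160.0
Eigenvalues: lambda_1 = 7.6754, lambda_2 = 20.3246
The function is convex.

1


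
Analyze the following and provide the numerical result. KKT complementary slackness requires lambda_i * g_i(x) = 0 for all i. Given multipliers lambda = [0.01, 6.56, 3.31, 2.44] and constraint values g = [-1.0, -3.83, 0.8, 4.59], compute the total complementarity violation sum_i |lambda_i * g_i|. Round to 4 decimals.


KKT complementary slackness check:
lambda_1 * g_1 = 0.01 * -1.0 = -0.01
lambda_2 * g_2 = 6.56 * -3.83 = -25.1248
lambda_3 * g_3 = 3.31 * 0.8 = 2.648
lambda_4 * g_4 = 2.44 * 4.59 = 11.1996
Total violation = 0.01 + 25.1248 + 2.648 + 11.1996 = 38.9824


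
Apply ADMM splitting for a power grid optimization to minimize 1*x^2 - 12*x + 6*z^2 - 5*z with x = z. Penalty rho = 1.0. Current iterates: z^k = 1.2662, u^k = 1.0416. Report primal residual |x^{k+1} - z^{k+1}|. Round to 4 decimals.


ADMM iteration with rho = 1.0, z^k = 1.2662, u^k = 1.0416
Step 1: x-update.
Minimize 1*x^2 - 12*x + (1.0/2)*(x - 1.2662 + 1.0416)^2
FOC: (2*1 + 1.0)*x = 12 + 1.0*(1.2662 - 1.0416)
x^{k+1} = 4.0749
Step 2: z-update.
Minimize 6*z^2 - 5*z + (1.0/2)*(4.0749 - z + 1.0416)^2
FOC: (2*6 + 1.0)*z = 5 + 1.0*(4.0749 + 1.0416)
z^{k+1} = 0.7782
Step 3: u-update.
u^{k+1} = 1.0416 + 4.0749 - 0.7782 = 4.3383
Step 4: Primal residual = |4.0749 - 0.7782| = 3.2967


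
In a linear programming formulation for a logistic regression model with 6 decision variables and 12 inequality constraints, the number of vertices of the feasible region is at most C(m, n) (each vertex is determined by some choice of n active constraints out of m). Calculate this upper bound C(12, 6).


Each vertex corresponds to some choice of n active constraints out of m, so the number of vertices is at most C(m, n) = m! / (n!(m-n)!).
m = 12, n = 6
Numerator: 12 * 11 * 10 * 9 * 8 * 7
Denominator: 6! = 720
C(12, 6) = 924


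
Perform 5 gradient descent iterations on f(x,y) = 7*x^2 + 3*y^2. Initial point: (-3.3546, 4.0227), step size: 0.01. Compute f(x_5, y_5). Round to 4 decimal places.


Gradient descent on f(x,y) = 7*x^2 + 3*y^2.
Starting point: (-3.3546, 4.0227), alpha = 0.01
Step 1: grad_x = 2*7*-3.3546 = -46.9644, grad_y = 2*3*4.0227 = 24.1362
  x_1 = -3.3546 - 0.01*-46.9644 = -2.885
  y_1 = 4.0227 - 0.01*24.1362 = 3.7813
Step 2: grad_x = 2*7*-2.885 = -40.3894, grad_y = 2*3*3.7813 = 22.688
  x_2 = -2.885 - 0.01*-40.3894 = -2.4811
  y_2 = 3.7813 - 0.01*22.688 = 3.5545
Step 3: grad_x = 2*7*-2.4811 = -34.7349, grad_y = 2*3*3.5545 = 21.3267
  x_3 = -2.4811 - 0.01*-34.7349 = -2.1337
  y_3 = 3.5545 - 0.01*21.3267 = 3.3412
Step 4: grad_x = 2*7*-2.1337 = -29.872, grad_y = 2*3*3.3412 = 20.0471
  x_4 = -2.1337 - 0.01*-29.872 = -1.835
  y_4 = 3.3412 - 0.01*20.0471 = 3.1407
Step 5: grad_x = 2*7*-1.835 = -25.6899, grad_y = 2*3*3.1407 = 18.8443
  x_5 = -1.835 - 0.01*-25.6899 = -1.5781
  y_5 = 3.1407 - 0.01*18.8443 = 2.9523
f(-1.5781, 2.9523) = 7*(-1.5781)^2 + 3*2.9523^2 = 43.5805


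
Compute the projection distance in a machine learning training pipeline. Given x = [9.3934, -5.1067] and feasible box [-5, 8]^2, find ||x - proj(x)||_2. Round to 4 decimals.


Project each component onto [-5, 8].
clip(9.3934) = 8.0, clip(-5.1067) = -5.0
Projection = [8.0, -5.0]
Squared diffs: [1.9416, 0.0114]
Distance = sqrt(1.953) = 1.3975


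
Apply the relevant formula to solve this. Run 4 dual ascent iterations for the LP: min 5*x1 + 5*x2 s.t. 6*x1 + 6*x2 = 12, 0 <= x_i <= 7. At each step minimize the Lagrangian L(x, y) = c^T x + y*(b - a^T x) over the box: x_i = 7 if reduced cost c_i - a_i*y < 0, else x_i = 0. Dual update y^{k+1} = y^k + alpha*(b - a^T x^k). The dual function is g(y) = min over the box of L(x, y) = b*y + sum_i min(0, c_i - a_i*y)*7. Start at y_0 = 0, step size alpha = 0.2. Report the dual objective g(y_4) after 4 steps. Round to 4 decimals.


Dual ascent for LP: min 5*x1 + 5*x2, 6*x1 + 6*x2 = 12, 0 <= x_i <= 7
Step 1: y^k = 0.0, reduced costs: (5.0, 5.0)
  x^k = (0.0, 0.0), subgradient = b - a^T x = 12.0
  y^{k+1} = 0.0 + 0.2*12.0 = 2.4
Step 2: y^k = 2.4, reduced costs: (-9.4, -9.4)
  x^k = (7.0, 7.0), subgradient = b - a^T x = -72.0
  y^{k+1} = 2.4 + 0.2*-72.0 = -12.0
Step 3: y^k = -12.0, reduced costs: (77.0, 77.0)
  x^k = (0.0, 0.0), subgradient = b - a^T x = 12.0
  y^{k+1} = -12.0 + 0.2*12.0 = -9.6
Step 4: y^k = -9.6, reduced costs: (62.6, 62.6)
  x^k = (0.0, 0.0), subgradient = b - a^T x = 12.0
  y^{k+1} = -9.6 + 0.2*12.0 = -7.2
Dual objective at y_4 = -7.2: reduced costs (48.2, 48.2), box minimizer x = (0.0, 0.0)
g(y_4) = b*y + (c1 - a1*y)*x1 + (c2 - a2*y)*x2 = 12*(-7.2) + 48.2*0.0 + 48.2*0.0 = -86.4 + 0.0 + 0.0 = -86.4


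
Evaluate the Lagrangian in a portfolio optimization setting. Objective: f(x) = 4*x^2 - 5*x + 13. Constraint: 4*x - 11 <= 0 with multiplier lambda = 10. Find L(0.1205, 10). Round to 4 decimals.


Step 1: Evaluate f(x).
f(0.1205) = 4*0.1205^2 - 5*0.1205 + 13 = 12.4556
Step 2: Evaluate g(x).
g(0.1205) = 4*0.1205 - 11 = -10.518
Step 3: Compute Lagrangian.
L = 12.4556 + 10*-10.518 = -92.7244


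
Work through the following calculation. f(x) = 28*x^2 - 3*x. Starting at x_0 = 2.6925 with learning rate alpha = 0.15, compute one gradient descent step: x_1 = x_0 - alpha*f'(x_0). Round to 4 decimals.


We compute the gradient at x_0 and apply the update.
f'(x) = 56*x - 3
f'(2.6925) = 56*2.6925 - 3 = 147.78
x_1 = 2.6925 - 0.15*147.78 = -19.4745


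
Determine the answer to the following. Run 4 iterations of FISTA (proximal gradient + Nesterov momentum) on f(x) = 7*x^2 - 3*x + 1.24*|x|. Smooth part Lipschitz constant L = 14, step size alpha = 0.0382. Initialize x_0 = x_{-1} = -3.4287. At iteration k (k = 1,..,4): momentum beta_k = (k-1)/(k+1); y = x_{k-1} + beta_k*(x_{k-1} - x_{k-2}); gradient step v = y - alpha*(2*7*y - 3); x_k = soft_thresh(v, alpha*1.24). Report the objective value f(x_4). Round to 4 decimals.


FISTA on f(x) = 7*x^2 - 3*x + 1.24*|x|
L = 14, alpha = 0.0382
Iteration 1: beta = 0.0, y = -3.4287 + 0.0*(-3.4287 + 3.4287) = -3.4287
  grad(y) = -51.0018, v = y - alpha*grad = -1.4804
  prox(v) = soft_thresh(-1.4804, 0.0474) = -1.4331
Iteration 2: beta = 0.3333, y = -1.4331 + 0.3333*(-1.4331 + 3.4287) = -0.7679
  grad(y) = -13.7499, v = y - alpha*grad = -0.2426
  prox(v) = soft_thresh(-0.2426, 0.0474) = -0.1952
Iteration 3: beta = 0.5, y = -0.1952 + 0.5*(-0.1952 + 1.4331) = 0.4237
  grad(y) = 2.9315, v = y - alpha*grad = 0.3117
  prox(v) = soft_thresh(0.3117, 0.0474) = 0.2643
Iteration 4: beta = 0.6, y = 0.2643 + 0.6*(0.2643 + 0.1952) = 0.5401
  grad(y) = 4.5609, v = y - alpha*grad = 0.3658
  prox(v) = soft_thresh(0.3658, 0.0474) = 0.3185
f(x_4) = 7*0.3185^2 - 3*0.3185 + 1.24*|0.3185| = 0.1495


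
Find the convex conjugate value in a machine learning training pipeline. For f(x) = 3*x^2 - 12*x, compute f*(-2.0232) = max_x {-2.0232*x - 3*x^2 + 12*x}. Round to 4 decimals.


f*(y) = sup_x {y*x - a*x^2 - b*x} = sup_x {(y-b)*x - a*x^2}
FOC: (y - b) - 2a*x = 0 => x* = (y - b)/(2a)
x* = (-2.0232 + 12)/(2*3) = 1.6628
f*(-2.0232) = (y-b)^2/(4a) = (-2.0232 + 12)^2/(4*3)
= 99.5365/12 = 8.2947


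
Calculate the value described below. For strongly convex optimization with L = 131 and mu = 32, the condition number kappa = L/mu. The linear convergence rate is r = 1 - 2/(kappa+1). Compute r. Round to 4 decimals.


Step 1: Compute the condition number.
kappa = L/mu = 131/32 = 4.0938
Step 2: Compute the convergence rate.
r = 1 - 2/(kappa + 1) = 1 - 2*mu/(L + mu) = (L - mu)/(L + mu) = 99/163 = 0.6074


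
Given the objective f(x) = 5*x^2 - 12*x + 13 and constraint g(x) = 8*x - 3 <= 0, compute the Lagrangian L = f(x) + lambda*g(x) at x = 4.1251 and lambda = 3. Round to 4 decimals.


Step 1: Evaluate f(x).
f(4.1251) = 5*4.1251^2 - 12*4.1251 + 13 = 48.5811
Step 2: Evaluate g(x).
g(4.1251) = 8*4.1251 - 3 = 30.0008
Step 3: Compute Lagrangian.
L = 48.5811 + 3*30.0008 = 138.5835


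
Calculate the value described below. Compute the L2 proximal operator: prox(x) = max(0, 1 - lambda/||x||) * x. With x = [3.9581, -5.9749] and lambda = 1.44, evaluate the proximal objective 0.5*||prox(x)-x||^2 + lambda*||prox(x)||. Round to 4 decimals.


Step 1: Compute ||x||.
||x|| = 7.167
Step 2: Compute scaling factor.
scale = max(0, 1 - 1.44/7.167) = 0.7991
Step 3: prox(x) = [3.1628, -4.7744]
||prox(x)|| = 5.727
Step 4: Proximal objective.
0.5*||prox-x||^2 = 1.0368
lambda*||prox|| = 8.2469
Total = 9.2837


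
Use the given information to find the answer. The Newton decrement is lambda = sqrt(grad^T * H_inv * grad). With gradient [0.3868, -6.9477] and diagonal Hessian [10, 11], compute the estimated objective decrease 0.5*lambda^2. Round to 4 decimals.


Step 1: H is diagonal, so H^(-1) * g = [0.0387, -0.6316].
Step 2: g^T H^(-1) g = sum_i g_i^2 / H_ii
  = (0.3868)^2/10 + (-6.9477)^2/11
  = 0.015 + 4.3882 = 4.4032
Step 3: Objective decrease = 0.5 * g^T H^(-1) g = 2.2016


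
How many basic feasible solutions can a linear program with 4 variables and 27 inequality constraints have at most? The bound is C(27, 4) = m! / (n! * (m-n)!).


Each vertex corresponds to some choice of n active constraints out of m, so the number of vertices is at most C(m, n) = m! / (n!(m-n)!).
m = 27, n = 4
Numerator: 27 * 26 * 25 * 24
Denominator: 4! = 24
C(27, 4) = 17550


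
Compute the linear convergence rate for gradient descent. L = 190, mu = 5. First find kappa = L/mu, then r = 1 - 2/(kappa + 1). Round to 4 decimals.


Step 1: Compute the condition number.
kappa = L/mu = 190/5 = 38.0
Step 2: Compute the convergence rate.
r = 1 - 2/(kappa + 1) = 1 - 2*mu/(L + mu) = (L - mu)/(L + mu) = 185/195 = 0.9487


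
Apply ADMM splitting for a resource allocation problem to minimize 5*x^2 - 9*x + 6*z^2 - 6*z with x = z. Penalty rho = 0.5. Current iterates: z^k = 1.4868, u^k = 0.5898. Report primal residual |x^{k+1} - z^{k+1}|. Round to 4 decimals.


ADMM iteration with rho = 0.5, z^k = 1.4868, u^k = 0.5898
Step 1: x-update.
Minimize 5*x^2 - 9*x + (0.5/2)*(x - 1.4868 + 0.5898)^2
FOC: (2*5 + 0.5)*x = 9 + 0.5*(1.4868 - 0.5898)
x^{k+1} = 0.8999
Step 2: z-update.
Minimize 6*z^2 - 6*z + (0.5/2)*(0.8999 - z + 0.5898)^2
FOC: (2*6 + 0.5)*z = 6 + 0.5*(0.8999 + 0.5898)
z^{k+1} = 0.5396
Step 3: u-update.
u^{k+1} = 0.5898 + 0.8999 - 0.5396 = 0.9501
Step 4: Primal residual = |0.8999 - 0.5396| = 0.3603


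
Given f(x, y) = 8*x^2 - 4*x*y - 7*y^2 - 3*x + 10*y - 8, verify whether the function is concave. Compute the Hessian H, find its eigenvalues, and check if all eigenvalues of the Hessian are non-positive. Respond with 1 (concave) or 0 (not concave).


The Hessian of f(x,y) = 8*x^2 - 4*x*y - 7*y^2 - 3*x + 10*y - 8 is:
H = [[16, -4], [-4, -14]]
Trace = 16 - 14 = 2
Determinant = 16*-14 - (-4)^2 = -240
Discriminant = (2)^2 - 4*-240 = 964.0
Eigenvalues: lambda_1 = -14.5242, lambda_2 = 16.5242
The function is not concave.

0


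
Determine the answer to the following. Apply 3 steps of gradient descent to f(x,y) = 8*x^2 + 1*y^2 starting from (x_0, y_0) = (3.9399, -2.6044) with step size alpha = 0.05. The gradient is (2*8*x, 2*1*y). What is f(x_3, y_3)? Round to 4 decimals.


Gradient descent on f(x,y) = 8*x^2 + 1*y^2.
Starting point: (3.9399, -2.6044), alpha = 0.05
Step 1: grad_x = 2*8*3.9399 = 63.0384, grad_y = 2*1*-2.6044 = -5.2088
  x_1 = 3.9399 - 0.05*63.0384 = 0.788
  y_1 = -2.6044 - 0.05*-5.2088 = -2.344
Step 2: grad_x = 2*8*0.788 = 12.6077, grad_y = 2*1*-2.344 = -4.6879
  x_2 = 0.788 - 0.05*12.6077 = 0.1576
  y_2 = -2.344 - 0.05*-4.6879 = -2.1096
Step 3: grad_x = 2*8*0.1576 = 2.5215, grad_y = 2*1*-2.1096 = -4.2191
  x_3 = 0.1576 - 0.05*2.5215 = 0.0315
  y_3 = -2.1096 - 0.05*-4.2191 = -1.8986
f(0.0315, -1.8986) = 8*0.0315^2 + 1*(-1.8986)^2 = 3.6127


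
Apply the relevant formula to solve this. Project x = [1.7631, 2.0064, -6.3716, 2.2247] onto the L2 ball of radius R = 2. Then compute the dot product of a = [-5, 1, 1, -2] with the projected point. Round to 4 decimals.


Step 1: Compute ||x|| (intermediates to 6 decimals).
||x|| = sqrt(1.7631^2 + 2.0064^2 + (-6.3716)^2 + 2.2247^2) = 7.25815
Step 2: Project.
Since ||x|| > R, scale = R/||x|| = 2/7.25815 = 0.275552, proj(x) = scale * x
proj(x) = [0.485826, 0.552868, -1.755707, 0.613021]
Step 3: Dot product.
a^T * proj(x) = -5*0.485826 + 1*0.552868 + 1*(-1.755707) - 2*0.613021 = -4.858


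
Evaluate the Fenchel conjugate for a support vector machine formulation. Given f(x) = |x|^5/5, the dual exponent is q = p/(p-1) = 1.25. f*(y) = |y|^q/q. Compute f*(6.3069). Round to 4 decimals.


The conjugate exponent q satisfies 1/p + 1/q = 1.
p = 5, so q = 5/(5 - 1) = 1.25
|y|^q = 6.3069^1.25 = 9.9947
f*(6.3069) = 9.9947 / 1.25 = 7.9958


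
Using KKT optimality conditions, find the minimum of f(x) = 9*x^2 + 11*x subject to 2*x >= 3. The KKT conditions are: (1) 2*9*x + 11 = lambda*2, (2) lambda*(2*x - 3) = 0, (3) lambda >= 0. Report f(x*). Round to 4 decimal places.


Step 1: Try lambda = 0 (constraint inactive).
x_unc = -11/(2*9) = -0.6111
Check: 2*-0.6111 = -1.2222 < 3 -- violated!
Step 2: Constraint must be active: 2*x = 3
x* = 3/2 = 1.5
lambda = (2*9*1.5 + 11)/2 = 19.0
Step 3: Compute optimal value.
f(x*) = 9*1.5^2 + 11*1.5 = 36.75


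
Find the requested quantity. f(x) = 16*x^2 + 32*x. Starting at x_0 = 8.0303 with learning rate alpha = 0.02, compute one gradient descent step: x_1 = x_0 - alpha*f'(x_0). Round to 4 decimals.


We compute the gradient at x_0 and apply the update.
f'(x) = 32*x + 32
f'(8.0303) = 32*8.0303 + 32 = 288.9696
x_1 = 8.0303 - 0.02*288.9696 = 2.2509


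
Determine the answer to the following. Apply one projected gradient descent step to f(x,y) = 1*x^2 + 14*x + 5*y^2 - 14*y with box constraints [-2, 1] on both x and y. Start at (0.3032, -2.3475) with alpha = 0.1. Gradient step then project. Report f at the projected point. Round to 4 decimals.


Step 1: Compute gradient at (0.3032, -2.3475).
grad_x = 2*1*0.3032 + 14 = 14.6064
grad_y = 2*5*-2.3475 - 14 = -37.475
Step 2: Gradient step.
x_raw = 0.3032 - 0.1*14.6064 = -1.1574
y_raw = -2.3475 - 0.1*-37.475 = 1.4
Step 3: Project onto [-2, 1].
x_proj = clip(-1.1574) = -1.1574
y_proj = clip(1.4) = 1.0
Step 4: Evaluate f.
f(-1.1574, 1.0) = -23.8645


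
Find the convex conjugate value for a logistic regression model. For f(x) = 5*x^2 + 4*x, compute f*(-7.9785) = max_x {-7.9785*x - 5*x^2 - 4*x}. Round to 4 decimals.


f*(y) = sup_x {y*x - a*x^2 - b*x} = sup_x {(y-b)*x - a*x^2}
FOC: (y - b) - 2a*x = 0 => x* = (y - b)/(2a)
x* = (-7.9785 - 4)/(2*5) = -1.1979
f*(-7.9785) = (y-b)^2/(4a) = (-7.9785 - 4)^2/(4*5)
= 143.4845/20 = 7.1742


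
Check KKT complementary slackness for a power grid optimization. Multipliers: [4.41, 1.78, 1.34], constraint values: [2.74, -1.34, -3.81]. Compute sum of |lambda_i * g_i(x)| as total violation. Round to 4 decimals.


KKT complementary slackness check:
lambda_1 * g_1 = 4.41 * 2.74 = 12.0834
lambda_2 * g_2 = 1.78 * -1.34 = -2.3852
lambda_3 * g_3 = 1.34 * -3.81 = -5.1054
Total violation = 12.0834 + 2.3852 + 5.1054 = 19.574


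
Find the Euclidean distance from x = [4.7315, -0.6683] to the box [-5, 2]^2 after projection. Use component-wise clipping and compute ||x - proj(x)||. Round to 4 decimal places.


Project each component onto [-5, 2].
clip(4.7315) = 2.0, clip(-0.6683) = -0.6683
Projection = [2.0, -0.6683]
Squared diffs: [7.4611, 0.0]
Distance = sqrt(7.4611) = 2.7315


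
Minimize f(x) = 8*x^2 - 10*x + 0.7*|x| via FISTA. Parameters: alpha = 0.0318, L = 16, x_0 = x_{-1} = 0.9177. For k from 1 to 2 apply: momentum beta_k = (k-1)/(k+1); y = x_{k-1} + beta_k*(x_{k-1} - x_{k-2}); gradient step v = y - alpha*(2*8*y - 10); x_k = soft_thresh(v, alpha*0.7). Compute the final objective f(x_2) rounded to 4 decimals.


FISTA on f(x) = 8*x^2 - 10*x + 0.7*|x|
L = 16, alpha = 0.0318
Iteration 1: beta = 0.0, y = 0.9177 + 0.0*(0.9177 - 0.9177) = 0.9177
  grad(y) = 4.6832, v = y - alpha*grad = 0.7688
  prox(v) = soft_thresh(0.7688, 0.0223) = 0.7465
Iteration 2: beta = 0.3333, y = 0.7465 + 0.3333*(0.7465 - 0.9177) = 0.6895
  grad(y) = 1.0312, v = y - alpha*grad = 0.6567
  prox(v) = soft_thresh(0.6567, 0.0223) = 0.6344
f(x_2) = 8*0.6344^2 - 10*0.6344 + 0.7*|0.6344| = -2.6802


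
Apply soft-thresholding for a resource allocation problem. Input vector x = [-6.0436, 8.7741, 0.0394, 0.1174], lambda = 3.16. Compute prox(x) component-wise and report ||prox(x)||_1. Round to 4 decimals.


Soft-thresholding with lambda = 3.16:
prox(-6.0436) = sign(-6.0436)*max(|-6.0436| - 3.16, 0) = -2.8836
prox(8.7741) = sign(8.7741)*max(|8.7741| - 3.16, 0) = 5.6141
prox(0.0394) = sign(0.0394)*max(|0.0394| - 3.16, 0) = 0.0
prox(0.1174) = sign(0.1174)*max(|0.1174| - 3.16, 0) = 0.0
prox(x) = [-2.8836, 5.6141, 0.0, 0.0]
||prox(x)||_1 = 2.8836 + 5.6141 + 0.0 + 0.0 = 8.4977


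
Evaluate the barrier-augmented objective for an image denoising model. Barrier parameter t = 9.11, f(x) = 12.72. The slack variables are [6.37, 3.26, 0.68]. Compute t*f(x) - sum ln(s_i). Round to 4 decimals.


Step 1: Compute log-barrier.
ln values: [1.8516, 1.1817, -0.3857]
phi = -(1.8516 + 1.1817 - 0.3857) = -2.6477
Step 2: Compute augmented objective.
t*f(x) = 9.11*12.72 = 115.8792
Total = 115.8792 - 2.6477 = 113.2315


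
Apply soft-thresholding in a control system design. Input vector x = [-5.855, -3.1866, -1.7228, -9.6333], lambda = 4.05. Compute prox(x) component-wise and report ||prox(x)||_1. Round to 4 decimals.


Soft-thresholding with lambda = 4.05:
prox(-5.855) = sign(-5.855)*max(|-5.855| - 4.05, 0) = -1.805
prox(-3.1866) = sign(-3.1866)*max(|-3.1866| - 4.05, 0) = 0.0
prox(-1.7228) = sign(-1.7228)*max(|-1.7228| - 4.05, 0) = 0.0
prox(-9.6333) = sign(-9.6333)*max(|-9.6333| - 4.05, 0) = -5.5833
prox(x) = [-1.805, 0.0, 0.0, -5.5833]
||prox(x)||_1 = 1.805 + 0.0 + 0.0 + 5.5833 = 7.3883


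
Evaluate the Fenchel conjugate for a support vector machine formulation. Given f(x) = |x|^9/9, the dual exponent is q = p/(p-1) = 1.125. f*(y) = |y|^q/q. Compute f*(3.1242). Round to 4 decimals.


The conjugate exponent q satisfies 1/p + 1/q = 1.
p = 9, so q = 9/(9 - 1) = 1.125
|y|^q = 3.1242^1.125 = 3.6023
f*(3.1242) = 3.6023 / 1.125 = 3.2021


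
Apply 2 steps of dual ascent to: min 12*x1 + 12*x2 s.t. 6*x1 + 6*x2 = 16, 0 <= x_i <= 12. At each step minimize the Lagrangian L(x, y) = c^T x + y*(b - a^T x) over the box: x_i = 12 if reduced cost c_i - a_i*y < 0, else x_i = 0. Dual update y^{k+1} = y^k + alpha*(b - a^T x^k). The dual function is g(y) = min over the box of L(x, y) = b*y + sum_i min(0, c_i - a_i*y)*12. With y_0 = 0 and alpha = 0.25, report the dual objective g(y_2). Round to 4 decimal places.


Dual ascent for LP: min 12*x1 + 12*x2, 6*x1 + 6*x2 = 16, 0 <= x_i <= 12
Step 1: y^k = 0.0, reduced costs: (12.0, 12.0)
  x^k = (0.0, 0.0), subgradient = b - a^T x = 16.0
  y^{k+1} = 0.0 + 0.25*16.0 = 4.0
Step 2: y^k = 4.0, reduced costs: (-12.0, -12.0)
  x^k = (12.0, 12.0), subgradient = b - a^T x = -128.0
  y^{k+1} = 4.0 + 0.25*-128.0 = -28.0
Dual objective at y_2 = -28.0: reduced costs (180.0, 180.0), box minimizer x = (0.0, 0.0)
g(y_2) = b*y + (c1 - a1*y)*x1 + (c2 - a2*y)*x2 = 16*(-28.0) + 180.0*0.0 + 180.0*0.0 = -448.0 + 0.0 + 0.0 = -448.0


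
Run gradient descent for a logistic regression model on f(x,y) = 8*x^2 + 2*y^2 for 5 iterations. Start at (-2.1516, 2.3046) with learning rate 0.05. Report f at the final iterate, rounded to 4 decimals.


Gradient descent on f(x,y) = 8*x^2 + 2*y^2.
Starting point: (-2.1516, 2.3046), alpha = 0.05
Step 1: grad_x = 2*8*-2.1516 = -34.4256, grad_y = 2*2*2.3046 = 9.2184
  x_1 = -2.1516 - 0.05*-34.4256 = -0.4303
  y_1 = 2.3046 - 0.05*9.2184 = 1.8437
Step 2: grad_x = 2*8*-0.4303 = -6.8851, grad_y = 2*2*1.8437 = 7.3747
  x_2 = -0.4303 - 0.05*-6.8851 = -0.0861
  y_2 = 1.8437 - 0.05*7.3747 = 1.4749
Step 3: grad_x = 2*8*-0.0861 = -1.377, grad_y = 2*2*1.4749 = 5.8998
  x_3 = -0.0861 - 0.05*-1.377 = -0.0172
  y_3 = 1.4749 - 0.05*5.8998 = 1.18
Step 4: grad_x = 2*8*-0.0172 = -0.2754, grad_y = 2*2*1.18 = 4.7198
  x_4 = -0.0172 - 0.05*-0.2754 = -0.0034
  y_4 = 1.18 - 0.05*4.7198 = 0.944
Step 5: grad_x = 2*8*-0.0034 = -0.0551, grad_y = 2*2*0.944 = 3.7759
  x_5 = -0.0034 - 0.05*-0.0551 = -0.0007
  y_5 = 0.944 - 0.05*3.7759 = 0.7552
f(-0.0007, 0.7552) = 8*(-0.0007)^2 + 2*0.7552^2 = 1.1406


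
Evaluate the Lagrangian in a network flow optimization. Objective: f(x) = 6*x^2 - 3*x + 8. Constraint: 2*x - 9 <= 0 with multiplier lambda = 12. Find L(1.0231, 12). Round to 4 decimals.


Step 1: Evaluate f(x).
f(1.0231) = 6*1.0231^2 - 3*1.0231 + 8 = 11.2111
Step 2: Evaluate g(x).
g(1.0231) = 2*1.0231 - 9 = -6.9538
Step 3: Compute Lagrangian.
L = 11.2111 + 12*-6.9538 = -72.2345


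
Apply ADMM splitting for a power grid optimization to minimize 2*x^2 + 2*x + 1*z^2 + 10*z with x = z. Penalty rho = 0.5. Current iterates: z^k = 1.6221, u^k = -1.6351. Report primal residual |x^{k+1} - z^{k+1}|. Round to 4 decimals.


ADMM iteration with rho = 0.5, z^k = 1.6221, u^k = -1.6351
Step 1: x-update.
Minimize 2*x^2 + 2*x + (0.5/2)*(x - 1.6221 - 1.6351)^2
FOC: (2*2 + 0.5)*x = -2 + 0.5*(1.6221 + 1.6351)
x^{k+1} = -0.0825
Step 2: z-update.
Minimize 1*z^2 + 10*z + (0.5/2)*(-0.0825 - z - 1.6351)^2
FOC: (2*1 + 0.5)*z = -10 + 0.5*(-0.0825 - 1.6351)
z^{k+1} = -4.3435
Step 3: u-update.
u^{k+1} = -1.6351 - 0.0825 + 4.3435 = 2.6259
Step 4: Primal residual = |-0.0825 + 4.3435| = 4.261


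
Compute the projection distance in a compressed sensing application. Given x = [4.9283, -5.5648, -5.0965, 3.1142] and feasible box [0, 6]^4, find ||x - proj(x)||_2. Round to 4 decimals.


Project each component onto [0, 6].
clip(4.9283) = 4.9283, clip(-5.5648) = 0.0, clip(-5.0965) = 0.0, clip(3.1142) = 3.1142
Projection = [4.9283, 0.0, 0.0, 3.1142]
Squared diffs: [0.0, 30.967, 25.9743, 0.0]
Distance = sqrt(56.9413) = 7.5459


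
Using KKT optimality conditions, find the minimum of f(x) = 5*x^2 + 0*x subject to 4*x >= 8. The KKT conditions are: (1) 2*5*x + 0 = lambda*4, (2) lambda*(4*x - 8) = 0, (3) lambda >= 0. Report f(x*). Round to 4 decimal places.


Step 1: Try lambda = 0 (constraint inactive).
x_unc = 0/(2*5) = 0.0
Check: 4*0.0 = 0.0 < 8 -- violated!
Step 2: Constraint must be active: 4*x = 8
x* = 8/4 = 2.0
lambda = (2*5*2.0 + 0)/4 = 5.0
Step 3: Compute optimal value.
f(x*) = 5*2.0^2 + 0*2.0 = 20.0


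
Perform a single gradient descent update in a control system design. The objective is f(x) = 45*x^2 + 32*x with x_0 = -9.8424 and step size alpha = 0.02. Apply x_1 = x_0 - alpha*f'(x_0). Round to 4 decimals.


We compute the gradient at x_0 and apply the update.
f'(x) = 90*x + 32
f'(-9.8424) = 90*-9.8424 + 32 = -853.816
x_1 = -9.8424 - 0.02*-853.816 = 7.2339


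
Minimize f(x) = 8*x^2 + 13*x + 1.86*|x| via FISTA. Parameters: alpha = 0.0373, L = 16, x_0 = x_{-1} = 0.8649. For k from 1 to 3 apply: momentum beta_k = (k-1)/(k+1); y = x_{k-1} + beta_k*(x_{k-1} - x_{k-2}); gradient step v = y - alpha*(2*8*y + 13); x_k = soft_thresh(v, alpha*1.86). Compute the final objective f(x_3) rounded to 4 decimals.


FISTA on f(x) = 8*x^2 + 13*x + 1.86*|x|
L = 16, alpha = 0.0373
Iteration 1: beta = 0.0, y = 0.8649 + 0.0*(0.8649 - 0.8649) = 0.8649
  grad(y) = 26.8384, v = y - alpha*grad = -0.1362
  prox(v) = soft_thresh(-0.1362, 0.0694) = -0.0668
Iteration 2: beta = 0.3333, y = -0.0668 + 0.3333*(-0.0668 - 0.8649) = -0.3774
  grad(y) = 6.9623, v = y - alpha*grad = -0.6371
  prox(v) = soft_thresh(-0.6371, 0.0694) = -0.5677
Iteration 3: beta = 0.5, y = -0.5677 + 0.5*(-0.5677 + 0.0668) = -0.8181
  grad(y) = -0.0898, v = y - alpha*grad = -0.8148
  prox(v) = soft_thresh(-0.8148, 0.0694) = -0.7454
f(x_3) = 8*(-0.7454)^2 + 13*(-0.7454) + 1.86*|-0.7454| = -3.8588
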